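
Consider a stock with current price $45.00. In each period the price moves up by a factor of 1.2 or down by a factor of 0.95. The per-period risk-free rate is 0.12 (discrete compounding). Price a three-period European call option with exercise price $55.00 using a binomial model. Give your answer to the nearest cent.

$7.17

Risk-neutral probability p = (1 + 0.12 − 0.95)/(1.2 − 0.95) = 0.1700/0.2500 = 0.6800
Terminal stock prices: S_uuu = 77.76, S_uud = 61.56, S_udd = 48.73, S_ddd = 38.58
Terminal payoffs (S − K): max(22.76, 0) = 22.76, max(6.56, 0) = 6.56, max(-6.265, 0) = 0, max(-16.42, 0) = 0
Node uu (S = 64.8): V_uu = 1/1.12·[0.6800·22.7600 + 0.3200·6.5600] = 15.6929
Node ud (S = 51.3): V_ud = 1/1.12·[0.6800·6.5600 + 0.3200·0.0000] = 3.9829
Node dd (S = 40.61): V_dd = 1/1.12·[0.6800·0.0000 + 0.3200·0.0000] = 0.0000
Node u (S = 54): V_u = 1/1.12·[0.6800·15.6929 + 0.3200·3.9829] = 10.6658
Node d (S = 42.75): V_d = 1/1.12·[0.6800·3.9829 + 0.3200·0.0000] = 2.4182
Node 0 (S = 45): V_0 = 1/1.12·[0.6800·10.6658 + 0.3200·2.4182] = 7.1665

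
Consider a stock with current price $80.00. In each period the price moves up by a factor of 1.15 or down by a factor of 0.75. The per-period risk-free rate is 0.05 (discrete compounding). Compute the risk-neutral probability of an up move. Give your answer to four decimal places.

p = 0.7500

Risk-neutral probability p = (1 + 0.05 − 0.75)/(1.15 − 0.75) = 0.3000/0.4000 = 0.7500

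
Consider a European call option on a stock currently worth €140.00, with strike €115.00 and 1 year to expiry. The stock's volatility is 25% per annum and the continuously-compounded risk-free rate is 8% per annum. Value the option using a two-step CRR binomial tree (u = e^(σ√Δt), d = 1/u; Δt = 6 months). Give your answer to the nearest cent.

CRR parameters: u = e^(σ√Δt) = e^(0.25·√0.5) = 1.1934, d = 1/u = 0.8380
Per-period rate: rΔt = 0.08·0.5 = 0.04, so R = e^0.04 = 1.0408
Risk-neutral probability p = (e^0.04 − 0.8380)/(1.1934 − 0.8380) = 0.2028/0.3554 = 0.5708
Terminal stock prices: S_uu = 199.4, S_ud = 140, S_dd = 98.31
Terminal payoffs (S − K): max(84.38, 0) = 84.38, max(25, 0) = 25, max(-16.69, 0) = 0
Node u (S = 167.1): V_u = e^(−0.04)·[0.5708·84.3767 + 0.4292·25.0000] = 56.5803
Node d (S = 117.3): V_d = e^(−0.04)·[0.5708·25.0000 + 0.4292·0.0000] = 13.7093
Node 0 (S = 140): V_0 = e^(−0.04)·[0.5708·56.5803 + 0.4292·13.7093] = 36.6810

€36.68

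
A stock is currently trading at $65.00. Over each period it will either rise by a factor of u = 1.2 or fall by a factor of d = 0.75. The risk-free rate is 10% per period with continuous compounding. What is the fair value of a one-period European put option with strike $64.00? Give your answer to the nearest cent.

Risk-neutral probability p = (e^0.1 − 0.75)/(1.2 − 0.75) = 0.3552/0.4500 = 0.7893
Terminal stock prices: S_u = 78, S_d = 48.75
Terminal payoffs (K − S): max(-14, 0) = 0, max(15.25, 0) = 15.25
Node 0 (S = 65): V_0 = e^(−0.1)·[0.7893·0.0000 + 0.2107·15.2500] = 2.9078

$2.91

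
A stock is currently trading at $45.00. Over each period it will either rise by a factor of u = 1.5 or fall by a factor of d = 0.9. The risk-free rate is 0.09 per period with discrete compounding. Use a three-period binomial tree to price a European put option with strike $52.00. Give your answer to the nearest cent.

$4.73

Risk-neutral probability p = (1 + 0.09 − 0.9)/(1.5 − 0.9) = 0.1900/0.6000 = 0.3167
Terminal stock prices: S_uuu = 151.9, S_uud = 91.12, S_udd = 54.68, S_ddd = 32.81
Terminal payoffs (K − S): max(-99.88, 0) = 0, max(-39.12, 0) = 0, max(-2.675, 0) = 0, max(19.19, 0) = 19.19
Node uu (S = 101.2): V_uu = 1/1.09·[0.3167·0.0000 + 0.6833·0.0000] = 0.0000
Node ud (S = 60.75): V_ud = 1/1.09·[0.3167·0.0000 + 0.6833·0.0000] = 0.0000
Node dd (S = 36.45): V_dd = 1/1.09·[0.3167·0.0000 + 0.6833·19.1950] = 12.0336
Node u (S = 67.5): V_u = 1/1.09·[0.3167·0.0000 + 0.6833·0.0000] = 0.0000
Node d (S = 40.5): V_d = 1/1.09·[0.3167·0.0000 + 0.6833·12.0336] = 7.5440
Node 0 (S = 45): V_0 = 1/1.09·[0.3167·0.0000 + 0.6833·7.5440] = 4.7294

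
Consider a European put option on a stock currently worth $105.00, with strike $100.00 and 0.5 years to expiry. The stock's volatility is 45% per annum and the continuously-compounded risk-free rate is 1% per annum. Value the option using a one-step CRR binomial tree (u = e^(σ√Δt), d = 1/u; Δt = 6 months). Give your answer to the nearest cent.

$13.42

CRR parameters: u = e^(σ√Δt) = e^(0.45·√0.5) = 1.3746, d = 1/u = 0.7275
Per-period rate: rΔt = 0.01·0.5 = 0.005, so R = e^0.005 = 1.0050
Risk-neutral probability p = (e^0.005 − 0.7275)/(1.3746 − 0.7275) = 0.2776/0.6472 = 0.4289
Terminal stock prices: S_u = 144.3, S_d = 76.38
Terminal payoffs (K − S): max(-44.34, 0) = 0, max(23.62, 0) = 23.62
Node 0 (S = 105): V_0 = e^(−0.005)·[0.4289·0.0000 + 0.5711·23.6168] = 13.4212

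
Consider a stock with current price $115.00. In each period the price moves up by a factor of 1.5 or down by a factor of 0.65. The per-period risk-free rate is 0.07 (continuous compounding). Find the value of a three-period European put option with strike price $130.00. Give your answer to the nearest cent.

Risk-neutral probability p = (e^0.07 − 0.65)/(1.5 − 0.65) = 0.4225/0.8500 = 0.4971
Terminal stock prices: S_uuu = 388.1, S_uud = 168.2, S_udd = 72.88, S_ddd = 31.58
Terminal payoffs (K − S): max(-258.1, 0) = 0, max(-38.19, 0) = 0, max(57.12, 0) = 57.12, max(98.42, 0) = 98.42
Node uu (S = 258.8): V_uu = e^(−0.07)·[0.4971·0.0000 + 0.5029·0.0000] = 0.0000
Node ud (S = 112.1): V_ud = e^(−0.07)·[0.4971·0.0000 + 0.5029·57.1187] = 26.7847
Node dd (S = 48.59): V_dd = e^(−0.07)·[0.4971·57.1187 + 0.5029·98.4181] = 72.6237
Node u (S = 172.5): V_u = e^(−0.07)·[0.4971·0.0000 + 0.5029·26.7847] = 12.5602
Node d (S = 74.75): V_d = e^(−0.07)·[0.4971·26.7847 + 0.5029·72.6237] = 46.4692
Node 0 (S = 115): V_0 = e^(−0.07)·[0.4971·12.5602 + 0.5029·46.4692] = 27.6120

$27.61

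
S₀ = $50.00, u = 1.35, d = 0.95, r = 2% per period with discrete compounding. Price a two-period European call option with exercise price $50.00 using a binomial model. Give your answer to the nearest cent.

$5.13

Risk-neutral probability p = (1 + 0.02 − 0.95)/(1.35 − 0.95) = 0.0700/0.4000 = 0.1750
Terminal stock prices: S_uu = 91.13, S_ud = 64.12, S_dd = 45.12
Terminal payoffs (S − K): max(41.13, 0) = 41.13, max(14.12, 0) = 14.12, max(-4.875, 0) = 0
Node u (S = 67.5): V_u = 1/1.02·[0.1750·41.1250 + 0.8250·14.1250] = 18.4804
Node d (S = 47.5): V_d = 1/1.02·[0.1750·14.1250 + 0.8250·0.0000] = 2.4234
Node 0 (S = 50): V_0 = 1/1.02·[0.1750·18.4804 + 0.8250·2.4234] = 5.1308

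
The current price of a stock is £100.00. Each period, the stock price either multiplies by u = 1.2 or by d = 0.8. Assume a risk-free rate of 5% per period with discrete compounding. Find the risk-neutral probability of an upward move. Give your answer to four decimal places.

p = 0.6250

Risk-neutral probability p = (1 + 0.05 − 0.8)/(1.2 − 0.8) = 0.2500/0.4000 = 0.6250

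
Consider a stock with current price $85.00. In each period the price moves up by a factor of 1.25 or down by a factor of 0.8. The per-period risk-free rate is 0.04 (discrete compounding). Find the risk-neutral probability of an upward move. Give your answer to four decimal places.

Risk-neutral probability p = (1 + 0.04 − 0.8)/(1.25 − 0.8) = 0.2400/0.4500 = 0.5333

p = 0.5333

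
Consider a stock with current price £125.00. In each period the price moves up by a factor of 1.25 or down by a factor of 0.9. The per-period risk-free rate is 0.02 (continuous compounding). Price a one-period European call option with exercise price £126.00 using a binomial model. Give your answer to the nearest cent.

Risk-neutral probability p = (e^0.02 − 0.9)/(1.25 − 0.9) = 0.1202/0.3500 = 0.3434
Terminal stock prices: S_u = 156.2, S_d = 112.5
Terminal payoffs (S − K): max(30.25, 0) = 30.25, max(-13.5, 0) = 0
Node 0 (S = 125): V_0 = e^(−0.02)·[0.3434·30.2500 + 0.6566·0.0000] = 10.1831

£10.18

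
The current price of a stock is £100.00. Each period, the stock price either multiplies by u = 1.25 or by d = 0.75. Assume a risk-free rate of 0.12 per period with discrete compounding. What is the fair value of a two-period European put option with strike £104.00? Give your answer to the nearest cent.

Risk-neutral probability p = (1 + 0.12 − 0.75)/(1.25 − 0.75) = 0.3700/0.5000 = 0.7400
Terminal stock prices: S_uu = 156.2, S_ud = 93.75, S_dd = 56.25
Terminal payoffs (K − S): max(-52.25, 0) = 0, max(10.25, 0) = 10.25, max(47.75, 0) = 47.75
Node u (S = 125): V_u = 1/1.12·[0.7400·0.0000 + 0.2600·10.2500] = 2.3795
Node d (S = 75): V_d = 1/1.12·[0.7400·10.2500 + 0.2600·47.7500] = 17.8571
Node 0 (S = 100): V_0 = 1/1.12·[0.7400·2.3795 + 0.2600·17.8571] = 5.7176

£5.72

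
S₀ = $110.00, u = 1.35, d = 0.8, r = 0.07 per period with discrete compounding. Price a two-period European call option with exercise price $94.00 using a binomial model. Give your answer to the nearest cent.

Risk-neutral probability p = (1 + 0.07 − 0.8)/(1.35 − 0.8) = 0.2700/0.5500 = 0.4909
Terminal stock prices: S_uu = 200.5, S_ud = 118.8, S_dd = 70.4
Terminal payoffs (S − K): max(106.5, 0) = 106.5, max(24.8, 0) = 24.8, max(-23.6, 0) = 0
Node u (S = 148.5): V_u = 1/1.07·[0.4909·106.4750 + 0.5091·24.8000] = 60.6495
Node d (S = 88): V_d = 1/1.07·[0.4909·24.8000 + 0.5091·0.0000] = 11.3781
Node 0 (S = 110): V_0 = 1/1.07·[0.4909·60.6495 + 0.5091·11.3781] = 33.2391

$33.24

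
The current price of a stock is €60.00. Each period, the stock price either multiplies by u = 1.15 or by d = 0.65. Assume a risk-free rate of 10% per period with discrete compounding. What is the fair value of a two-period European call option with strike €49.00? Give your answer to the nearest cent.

€20.32

Risk-neutral probability p = (1 + 0.1 − 0.65)/(1.15 − 0.65) = 0.4500/0.5000 = 0.9000
Terminal stock prices: S_uu = 79.35, S_ud = 44.85, S_dd = 25.35
Terminal payoffs (S − K): max(30.35, 0) = 30.35, max(-4.15, 0) = 0, max(-23.65, 0) = 0
Node u (S = 69): V_u = 1/1.1·[0.9000·30.3500 + 0.1000·0.0000] = 24.8318
Node d (S = 39): V_d = 1/1.1·[0.9000·0.0000 + 0.1000·0.0000] = 0.0000
Node 0 (S = 60): V_0 = 1/1.1·[0.9000·24.8318 + 0.1000·0.0000] = 20.3169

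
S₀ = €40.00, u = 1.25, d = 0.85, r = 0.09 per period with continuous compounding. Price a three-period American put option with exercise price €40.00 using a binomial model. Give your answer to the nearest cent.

€2.41

Risk-neutral probability p = (e^0.09 − 0.85)/(1.25 − 0.85) = 0.2442/0.4000 = 0.6104
Terminal stock prices: S_uuu = 78.12, S_uud = 53.12, S_udd = 36.12, S_ddd = 24.56
Terminal payoffs (K − S): max(-38.12, 0) = 0, max(-13.12, 0) = 0, max(3.875, 0) = 3.875, max(15.44, 0) = 15.44
Node uu (S = 62.5): continuation = e^(−0.09)·[0.6104·0.0000 + 0.3896·0.0000] = 0.0000; exercise value = 0.0000 ≤ continuation, so V_uu = 0.0000
Node ud (S = 42.5): continuation = e^(−0.09)·[0.6104·0.0000 + 0.3896·3.8750] = 1.3796; exercise value = 0.0000 ≤ continuation, so V_ud = 1.3796
Node dd (S = 28.9): continuation = e^(−0.09)·[0.6104·3.8750 + 0.3896·15.4350] = 7.6572; exercise value = 11.1000 > continuation, so V_dd = 11.1000 (exercise)
Node u (S = 50): continuation = e^(−0.09)·[0.6104·0.0000 + 0.3896·1.3796] = 0.4912; exercise value = 0.0000 ≤ continuation, so V_u = 0.4912
Node d (S = 34): continuation = e^(−0.09)·[0.6104·1.3796 + 0.3896·11.1000] = 4.7217; exercise value = 6.0000 > continuation, so V_d = 6.0000 (exercise)
Node 0 (S = 40): continuation = e^(−0.09)·[0.6104·0.4912 + 0.3896·6.0000] = 2.4102; exercise value = 0.0000 ≤ continuation, so V_0 = 2.4102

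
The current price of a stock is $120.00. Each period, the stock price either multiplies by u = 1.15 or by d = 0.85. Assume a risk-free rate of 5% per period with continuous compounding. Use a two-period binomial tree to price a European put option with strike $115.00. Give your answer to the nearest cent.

$2.77

Risk-neutral probability p = (e^0.05 − 0.85)/(1.15 − 0.85) = 0.2013/0.3000 = 0.6709
Terminal stock prices: S_uu = 158.7, S_ud = 117.3, S_dd = 86.7
Terminal payoffs (K − S): max(-43.7, 0) = 0, max(-2.3, 0) = 0, max(28.3, 0) = 28.3
Node u (S = 138): V_u = e^(−0.05)·[0.6709·0.0000 + 0.3291·0.0000] = 0.0000
Node d (S = 102): V_d = e^(−0.05)·[0.6709·0.0000 + 0.3291·28.3000] = 8.8592
Node 0 (S = 120): V_0 = e^(−0.05)·[0.6709·0.0000 + 0.3291·8.8592] = 2.7733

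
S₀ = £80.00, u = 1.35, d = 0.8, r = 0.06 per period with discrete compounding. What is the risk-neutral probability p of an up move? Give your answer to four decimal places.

p = 0.4727

Risk-neutral probability p = (1 + 0.06 − 0.8)/(1.35 − 0.8) = 0.2600/0.5500 = 0.4727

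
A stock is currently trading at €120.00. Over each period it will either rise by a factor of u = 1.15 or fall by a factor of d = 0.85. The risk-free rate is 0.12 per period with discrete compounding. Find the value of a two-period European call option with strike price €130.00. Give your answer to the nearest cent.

Risk-neutral probability p = (1 + 0.12 − 0.85)/(1.15 − 0.85) = 0.2700/0.3000 = 0.9000
Terminal stock prices: S_uu = 158.7, S_ud = 117.3, S_dd = 86.7
Terminal payoffs (S − K): max(28.7, 0) = 28.7, max(-12.7, 0) = 0, max(-43.3, 0) = 0
Node u (S = 138): V_u = 1/1.12·[0.9000·28.7000 + 0.1000·0.0000] = 23.0625
Node d (S = 102): V_d = 1/1.12·[0.9000·0.0000 + 0.1000·0.0000] = 0.0000
Node 0 (S = 120): V_0 = 1/1.12·[0.9000·23.0625 + 0.1000·0.0000] = 18.5324

€18.53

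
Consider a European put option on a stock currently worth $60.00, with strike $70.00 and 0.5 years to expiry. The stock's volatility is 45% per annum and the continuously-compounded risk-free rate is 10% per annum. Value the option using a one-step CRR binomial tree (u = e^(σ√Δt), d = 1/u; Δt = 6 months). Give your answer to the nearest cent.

CRR parameters: u = e^(σ√Δt) = e^(0.45·√0.5) = 1.3746, d = 1/u = 0.7275
Per-period rate: rΔt = 0.1·0.5 = 0.05, so R = e^0.05 = 1.0513
Risk-neutral probability p = (e^0.05 − 0.7275)/(1.3746 − 0.7275) = 0.3238/0.6472 = 0.5003
Terminal stock prices: S_u = 82.48, S_d = 43.65
Terminal payoffs (K − S): max(-12.48, 0) = 0, max(26.35, 0) = 26.35
Node 0 (S = 60): V_0 = e^(−0.05)·[0.5003·0.0000 + 0.4997·26.3525] = 12.5252

$12.53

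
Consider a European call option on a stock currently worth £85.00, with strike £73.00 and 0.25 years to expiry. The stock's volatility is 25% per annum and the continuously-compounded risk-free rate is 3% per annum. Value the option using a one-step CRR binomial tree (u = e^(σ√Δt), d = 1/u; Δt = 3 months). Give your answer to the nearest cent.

CRR parameters: u = e^(σ√Δt) = e^(0.25·√0.25) = 1.1331, d = 1/u = 0.8825
Per-period rate: rΔt = 0.03·0.25 = 0.0075, so R = e^0.0075 = 1.0075
Risk-neutral probability p = (e^0.0075 − 0.8825)/(1.1331 − 0.8825) = 0.1250/0.2507 = 0.4988
Terminal stock prices: S_u = 96.32, S_d = 75.01
Terminal payoffs (S − K): max(23.32, 0) = 23.32, max(2.012, 0) = 2.012
Node 0 (S = 85): V_0 = e^(−0.0075)·[0.4988·23.3176 + 0.5012·2.0122] = 12.5455

£12.55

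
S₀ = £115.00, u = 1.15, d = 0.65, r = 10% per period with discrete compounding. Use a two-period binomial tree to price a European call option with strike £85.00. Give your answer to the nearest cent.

£45.05

Risk-neutral probability p = (1 + 0.1 − 0.65)/(1.15 − 0.65) = 0.4500/0.5000 = 0.9000
Terminal stock prices: S_uu = 152.1, S_ud = 85.96, S_dd = 48.59
Terminal payoffs (S − K): max(67.09, 0) = 67.09, max(0.9625, 0) = 0.9625, max(-36.41, 0) = 0
Node u (S = 132.2): V_u = 1/1.1·[0.9000·67.0875 + 0.1000·0.9625] = 54.9773
Node d (S = 74.75): V_d = 1/1.1·[0.9000·0.9625 + 0.1000·0.0000] = 0.7875
Node 0 (S = 115): V_0 = 1/1.1·[0.9000·54.9773 + 0.1000·0.7875] = 45.0530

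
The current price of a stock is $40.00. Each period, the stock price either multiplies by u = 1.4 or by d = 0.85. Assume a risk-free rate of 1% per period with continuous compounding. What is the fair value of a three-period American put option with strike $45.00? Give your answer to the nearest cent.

$9.22

Risk-neutral probability p = (e^0.01 − 0.85)/(1.4 − 0.85) = 0.1601/0.5500 = 0.2910
Terminal stock prices: S_uuu = 109.8, S_uud = 66.64, S_udd = 40.46, S_ddd = 24.56
Terminal payoffs (K − S): max(-64.76, 0) = 0, max(-21.64, 0) = 0, max(4.54, 0) = 4.54, max(20.44, 0) = 20.44
Node uu (S = 78.4): continuation = e^(−0.01)·[0.2910·0.0000 + 0.7090·0.0000] = 0.0000; exercise value = 0.0000 ≤ continuation, so V_uu = 0.0000
Node ud (S = 47.6): continuation = e^(−0.01)·[0.2910·0.0000 + 0.7090·4.5400] = 3.1868; exercise value = 0.0000 ≤ continuation, so V_ud = 3.1868
Node dd (S = 28.9): continuation = e^(−0.01)·[0.2910·4.5400 + 0.7090·20.4350] = 15.6522; exercise value = 16.1000 > continuation, so V_dd = 16.1000 (exercise)
Node u (S = 56): continuation = e^(−0.01)·[0.2910·0.0000 + 0.7090·3.1868] = 2.2370; exercise value = 0.0000 ≤ continuation, so V_u = 2.2370
Node d (S = 34): continuation = e^(−0.01)·[0.2910·3.1868 + 0.7090·16.1000] = 12.2195; exercise value = 11.0000 ≤ continuation, so V_d = 12.2195
Node 0 (S = 40): continuation = e^(−0.01)·[0.2910·2.2370 + 0.7090·12.2195] = 9.2219; exercise value = 5.0000 ≤ continuation, so V_0 = 9.2219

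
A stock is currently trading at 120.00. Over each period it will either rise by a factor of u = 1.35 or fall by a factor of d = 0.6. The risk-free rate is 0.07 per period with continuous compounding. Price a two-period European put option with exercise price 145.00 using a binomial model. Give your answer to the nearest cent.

31.49

Risk-neutral probability p = (e^0.07 − 0.6)/(1.35 − 0.6) = 0.4725/0.7500 = 0.6300
Terminal stock prices: S_uu = 218.7, S_ud = 97.2, S_dd = 43.2
Terminal payoffs (K − S): max(-73.7, 0) = 0, max(47.8, 0) = 47.8, max(101.8, 0) = 101.8
Node u (S = 162): V_u = e^(−0.07)·[0.6300·0.0000 + 0.3700·47.8000] = 16.4898
Node d (S = 72): V_d = e^(−0.07)·[0.6300·47.8000 + 0.3700·101.8000] = 63.1971
Node 0 (S = 120): V_0 = e^(−0.07)·[0.6300·16.4898 + 0.3700·63.1971] = 31.4879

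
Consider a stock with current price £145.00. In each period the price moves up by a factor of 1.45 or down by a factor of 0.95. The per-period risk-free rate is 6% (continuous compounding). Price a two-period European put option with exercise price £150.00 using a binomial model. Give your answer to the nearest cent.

£10.23

Risk-neutral probability p = (e^0.06 − 0.95)/(1.45 − 0.95) = 0.1118/0.5000 = 0.2237
Terminal stock prices: S_uu = 304.9, S_ud = 199.7, S_dd = 130.9
Terminal payoffs (K − S): max(-154.9, 0) = 0, max(-49.74, 0) = 0, max(19.14, 0) = 19.14
Node u (S = 210.2): V_u = e^(−0.06)·[0.2237·0.0000 + 0.7763·0.0000] = 0.0000
Node d (S = 137.8): V_d = e^(−0.06)·[0.2237·0.0000 + 0.7763·19.1375] = 13.9918
Node 0 (S = 145): V_0 = e^(−0.06)·[0.2237·0.0000 + 0.7763·13.9918] = 10.2296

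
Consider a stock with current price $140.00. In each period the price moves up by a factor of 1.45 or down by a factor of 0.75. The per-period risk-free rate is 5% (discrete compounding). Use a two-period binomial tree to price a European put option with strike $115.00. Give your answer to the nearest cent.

$10.74

Risk-neutral probability p = (1 + 0.05 − 0.75)/(1.45 − 0.75) = 0.3000/0.7000 = 0.4286
Terminal stock prices: S_uu = 294.4, S_ud = 152.2, S_dd = 78.75
Terminal payoffs (K − S): max(-179.4, 0) = 0, max(-37.25, 0) = 0, max(36.25, 0) = 36.25
Node u (S = 203): V_u = 1/1.05·[0.4286·0.0000 + 0.5714·0.0000] = 0.0000
Node d (S = 105): V_d = 1/1.05·[0.4286·0.0000 + 0.5714·36.2500] = 19.7279
Node 0 (S = 140): V_0 = 1/1.05·[0.4286·0.0000 + 0.5714·19.7279] = 10.7363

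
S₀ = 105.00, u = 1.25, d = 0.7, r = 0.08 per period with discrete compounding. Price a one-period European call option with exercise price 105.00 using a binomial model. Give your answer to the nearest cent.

Risk-neutral probability p = (1 + 0.08 − 0.7)/(1.25 − 0.7) = 0.3800/0.5500 = 0.6909
Terminal stock prices: S_u = 131.2, S_d = 73.5
Terminal payoffs (S − K): max(26.25, 0) = 26.25, max(-31.5, 0) = 0
Node 0 (S = 105): V_0 = 1/1.08·[0.6909·26.2500 + 0.3091·0.0000] = 16.7929

16.79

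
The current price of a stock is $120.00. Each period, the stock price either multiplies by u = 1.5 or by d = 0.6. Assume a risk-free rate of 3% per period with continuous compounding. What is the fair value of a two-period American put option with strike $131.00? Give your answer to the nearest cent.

Risk-neutral probability p = (e^0.03 − 0.6)/(1.5 − 0.6) = 0.4305/0.9000 = 0.4783
Terminal stock prices: S_uu = 270, S_ud = 108, S_dd = 43.2
Terminal payoffs (K − S): max(-139, 0) = 0, max(23, 0) = 23, max(87.8, 0) = 87.8
Node u (S = 180): continuation = e^(−0.03)·[0.4783·0.0000 + 0.5217·23.0000] = 11.6449; exercise value = 0.0000 ≤ continuation, so V_u = 11.6449
Node d (S = 72): continuation = e^(−0.03)·[0.4783·23.0000 + 0.5217·87.8000] = 55.1284; exercise value = 59.0000 > continuation, so V_d = 59.0000 (exercise)
Node 0 (S = 120): continuation = e^(−0.03)·[0.4783·11.6449 + 0.5217·59.0000] = 35.2765; exercise value = 11.0000 ≤ continuation, so V_0 = 35.2765

$35.28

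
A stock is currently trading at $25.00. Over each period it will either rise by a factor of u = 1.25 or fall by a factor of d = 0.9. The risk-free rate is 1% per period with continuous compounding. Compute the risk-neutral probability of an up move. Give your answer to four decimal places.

p = 0.3144

Risk-neutral probability p = (e^0.01 − 0.9)/(1.25 − 0.9) = 0.1101/0.3500 = 0.3144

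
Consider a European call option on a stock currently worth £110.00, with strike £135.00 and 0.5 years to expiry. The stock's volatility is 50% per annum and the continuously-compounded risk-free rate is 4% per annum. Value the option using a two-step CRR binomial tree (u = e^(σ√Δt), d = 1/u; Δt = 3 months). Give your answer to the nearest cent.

£9.52

CRR parameters: u = e^(σ√Δt) = e^(0.5·√0.25) = 1.2840, d = 1/u = 0.7788
Per-period rate: rΔt = 0.04·0.25 = 0.01, so R = e^0.01 = 1.0101
Risk-neutral probability p = (e^0.01 − 0.7788)/(1.2840 − 0.7788) = 0.2312/0.5052 = 0.4577
Terminal stock prices: S_uu = 181.4, S_ud = 110, S_dd = 66.72
Terminal payoffs (S − K): max(46.36, 0) = 46.36, max(-25, 0) = 0, max(-68.28, 0) = 0
Node u (S = 141.2): V_u = e^(−0.01)·[0.4577·46.3593 + 0.5423·0.0000] = 21.0083
Node d (S = 85.67): V_d = e^(−0.01)·[0.4577·0.0000 + 0.5423·0.0000] = 0.0000
Node 0 (S = 110): V_0 = e^(−0.01)·[0.4577·21.0083 + 0.5423·0.0000] = 9.5201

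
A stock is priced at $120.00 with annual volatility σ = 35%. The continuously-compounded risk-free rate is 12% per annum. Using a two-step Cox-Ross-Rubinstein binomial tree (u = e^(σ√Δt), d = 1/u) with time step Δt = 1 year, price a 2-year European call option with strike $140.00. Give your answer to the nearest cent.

$28.01

CRR parameters: u = e^(σ√Δt) = e^(0.35·√1) = 1.4191, d = 1/u = 0.7047
Per-period rate: rΔt = 0.12·1 = 0.12, so R = e^0.12 = 1.1275
Risk-neutral probability p = (e^0.12 − 0.7047)/(1.4191 − 0.7047) = 0.4228/0.7144 = 0.5919
Terminal stock prices: S_uu = 241.7, S_ud = 120, S_dd = 59.59
Terminal payoffs (S − K): max(101.7, 0) = 101.7, max(-20, 0) = 0, max(-80.41, 0) = 0
Node u (S = 170.3): V_u = e^(−0.12)·[0.5919·101.6503 + 0.4081·0.0000] = 53.3591
Node d (S = 84.56): V_d = e^(−0.12)·[0.5919·0.0000 + 0.4081·0.0000] = 0.0000
Node 0 (S = 120): V_0 = e^(−0.12)·[0.5919·53.3591 + 0.4081·0.0000] = 28.0097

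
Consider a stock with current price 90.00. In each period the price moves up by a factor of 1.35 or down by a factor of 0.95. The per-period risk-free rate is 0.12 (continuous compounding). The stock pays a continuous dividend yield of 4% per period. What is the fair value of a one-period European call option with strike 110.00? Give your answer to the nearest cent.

3.40

Per-period risk-free factor R = e^0.12 = 1.1275; dividend-adjusted growth = e^(0.12−0.04) = 1.0833.
Risk-neutral probability p = (1.0833 − 0.95)/(1.35 − 0.95) = 0.1333/0.4000 = 0.3332
Terminal stock prices: S_u = 121.5, S_d = 85.5
Terminal payoffs (S − K): max(11.5, 0) = 11.5, max(-24.5, 0) = 0
Node 0 (S = 90): V_0 = e^(−0.12)·[0.3332·11.5000 + 0.6668·0.0000] = 3.3987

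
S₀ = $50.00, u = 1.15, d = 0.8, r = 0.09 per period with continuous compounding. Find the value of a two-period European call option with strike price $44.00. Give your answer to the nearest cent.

Risk-neutral probability p = (e^0.09 − 0.8)/(1.15 − 0.8) = 0.2942/0.3500 = 0.8405
Terminal stock prices: S_uu = 66.12, S_ud = 46, S_dd = 32
Terminal payoffs (S − K): max(22.12, 0) = 22.12, max(2, 0) = 2, max(-12, 0) = 0
Node u (S = 57.5): V_u = e^(−0.09)·[0.8405·22.1250 + 0.1595·2.0000] = 17.2870
Node d (S = 40): V_d = e^(−0.09)·[0.8405·2.0000 + 0.1595·0.0000] = 1.5363
Node 0 (S = 50): V_0 = e^(−0.09)·[0.8405·17.2870 + 0.1595·1.5363] = 13.5031

$13.50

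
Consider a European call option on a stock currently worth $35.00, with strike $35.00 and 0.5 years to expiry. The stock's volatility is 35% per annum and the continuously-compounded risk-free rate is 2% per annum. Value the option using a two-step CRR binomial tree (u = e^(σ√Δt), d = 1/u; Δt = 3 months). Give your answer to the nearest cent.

CRR parameters: u = e^(σ√Δt) = e^(0.35·√0.25) = 1.1912, d = 1/u = 0.8395
Per-period rate: rΔt = 0.02·0.25 = 0.005, so R = e^0.005 = 1.0050
Risk-neutral probability p = (e^0.005 − 0.8395)/(1.1912 − 0.8395) = 0.1656/0.3518 = 0.4706
Terminal stock prices: S_uu = 49.67, S_ud = 35, S_dd = 24.66
Terminal payoffs (S − K): max(14.67, 0) = 14.67, max(0, 0) = 0, max(-10.34, 0) = 0
Node u (S = 41.69): V_u = e^(−0.005)·[0.4706·14.6674 + 0.5294·0.0000] = 6.8682
Node d (S = 29.38): V_d = e^(−0.005)·[0.4706·0.0000 + 0.5294·0.0000] = 0.0000
Node 0 (S = 35): V_0 = e^(−0.005)·[0.4706·6.8682 + 0.5294·0.0000] = 3.2161

$3.22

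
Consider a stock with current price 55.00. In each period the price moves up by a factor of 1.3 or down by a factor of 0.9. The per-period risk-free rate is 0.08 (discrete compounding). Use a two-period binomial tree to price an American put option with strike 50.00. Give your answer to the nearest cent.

1.41

Risk-neutral probability p = (1 + 0.08 − 0.9)/(1.3 − 0.9) = 0.1800/0.4000 = 0.4500
Terminal stock prices: S_uu = 92.95, S_ud = 64.35, S_dd = 44.55
Terminal payoffs (K − S): max(-42.95, 0) = 0, max(-14.35, 0) = 0, max(5.45, 0) = 5.45
Node u (S = 71.5): continuation = 1/1.08·[0.4500·0.0000 + 0.5500·0.0000] = 0.0000; exercise value = 0.0000 ≤ continuation, so V_u = 0.0000
Node d (S = 49.5): continuation = 1/1.08·[0.4500·0.0000 + 0.5500·5.4500] = 2.7755; exercise value = 0.5000 ≤ continuation, so V_d = 2.7755
Node 0 (S = 55): continuation = 1/1.08·[0.4500·0.0000 + 0.5500·2.7755] = 1.4134; exercise value = 0.0000 ≤ continuation, so V_0 = 1.4134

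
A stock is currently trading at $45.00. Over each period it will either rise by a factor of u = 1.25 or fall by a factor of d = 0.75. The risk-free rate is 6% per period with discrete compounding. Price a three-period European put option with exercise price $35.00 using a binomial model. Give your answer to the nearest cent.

$1.50

Risk-neutral probability p = (1 + 0.06 − 0.75)/(1.25 − 0.75) = 0.3100/0.5000 = 0.6200
Terminal stock prices: S_uuu = 87.89, S_uud = 52.73, S_udd = 31.64, S_ddd = 18.98
Terminal payoffs (K − S): max(-52.89, 0) = 0, max(-17.73, 0) = 0, max(3.359, 0) = 3.359, max(16.02, 0) = 16.02
Node uu (S = 70.31): V_uu = 1/1.06·[0.6200·0.0000 + 0.3800·0.0000] = 0.0000
Node ud (S = 42.19): V_ud = 1/1.06·[0.6200·0.0000 + 0.3800·3.3594] = 1.2043
Node dd (S = 25.31): V_dd = 1/1.06·[0.6200·3.3594 + 0.3800·16.0156] = 7.7064
Node u (S = 56.25): V_u = 1/1.06·[0.6200·0.0000 + 0.3800·1.2043] = 0.4317
Node d (S = 33.75): V_d = 1/1.06·[0.6200·1.2043 + 0.3800·7.7064] = 3.4671
Node 0 (S = 45): V_0 = 1/1.06·[0.6200·0.4317 + 0.3800·3.4671] = 1.4954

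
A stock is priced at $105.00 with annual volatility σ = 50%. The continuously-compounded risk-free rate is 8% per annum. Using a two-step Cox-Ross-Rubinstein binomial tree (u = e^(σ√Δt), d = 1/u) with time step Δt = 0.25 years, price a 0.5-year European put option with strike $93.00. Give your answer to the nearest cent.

CRR parameters: u = e^(σ√Δt) = e^(0.5·√0.25) = 1.2840, d = 1/u = 0.7788
Per-period rate: rΔt = 0.08·0.25 = 0.02, so R = e^0.02 = 1.0202
Risk-neutral probability p = (e^0.02 − 0.7788)/(1.2840 − 0.7788) = 0.2414/0.5052 = 0.4778
Terminal stock prices: S_uu = 173.1, S_ud = 105, S_dd = 63.69
Terminal payoffs (K − S): max(-80.12, 0) = 0, max(-12, 0) = 0, max(29.31, 0) = 29.31
Node u (S = 134.8): V_u = e^(−0.02)·[0.4778·0.0000 + 0.5222·0.0000] = 0.0000
Node d (S = 81.77): V_d = e^(−0.02)·[0.4778·0.0000 + 0.5222·29.3143] = 15.0046
Node 0 (S = 105): V_0 = e^(−0.02)·[0.4778·0.0000 + 0.5222·15.0046] = 7.6801

$7.68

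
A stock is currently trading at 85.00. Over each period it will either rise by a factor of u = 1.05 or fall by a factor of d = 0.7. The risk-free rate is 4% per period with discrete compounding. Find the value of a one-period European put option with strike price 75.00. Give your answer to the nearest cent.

0.43

Risk-neutral probability p = (1 + 0.04 − 0.7)/(1.05 − 0.7) = 0.3400/0.3500 = 0.9714
Terminal stock prices: S_u = 89.25, S_d = 59.5
Terminal payoffs (K − S): max(-14.25, 0) = 0, max(15.5, 0) = 15.5
Node 0 (S = 85): V_0 = 1/1.04·[0.9714·0.0000 + 0.0286·15.5000] = 0.4258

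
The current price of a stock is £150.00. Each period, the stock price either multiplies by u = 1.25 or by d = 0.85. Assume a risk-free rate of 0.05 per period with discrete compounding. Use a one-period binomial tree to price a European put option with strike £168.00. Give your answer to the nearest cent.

£19.29

Risk-neutral probability p = (1 + 0.05 − 0.85)/(1.25 − 0.85) = 0.2000/0.4000 = 0.5000
Terminal stock prices: S_u = 187.5, S_d = 127.5
Terminal payoffs (K − S): max(-19.5, 0) = 0, max(40.5, 0) = 40.5
Node 0 (S = 150): V_0 = 1/1.05·[0.5000·0.0000 + 0.5000·40.5000] = 19.2857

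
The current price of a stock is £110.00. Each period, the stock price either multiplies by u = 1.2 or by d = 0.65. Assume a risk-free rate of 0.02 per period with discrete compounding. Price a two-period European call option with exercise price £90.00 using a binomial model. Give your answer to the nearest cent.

Risk-neutral probability p = (1 + 0.02 − 0.65)/(1.2 − 0.65) = 0.3700/0.5500 = 0.6727
Terminal stock prices: S_uu = 158.4, S_ud = 85.8, S_dd = 46.48
Terminal payoffs (S − K): max(68.4, 0) = 68.4, max(-4.2, 0) = 0, max(-43.52, 0) = 0
Node u (S = 132): V_u = 1/1.02·[0.6727·68.4000 + 0.3273·0.0000] = 45.1123
Node d (S = 71.5): V_d = 1/1.02·[0.6727·0.0000 + 0.3273·0.0000] = 0.0000
Node 0 (S = 110): V_0 = 1/1.02·[0.6727·45.1123 + 0.3273·0.0000] = 29.7532

£29.75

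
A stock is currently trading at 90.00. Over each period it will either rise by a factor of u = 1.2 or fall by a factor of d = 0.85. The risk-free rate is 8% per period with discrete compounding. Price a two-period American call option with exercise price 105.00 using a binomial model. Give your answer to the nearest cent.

Risk-neutral probability p = (1 + 0.08 − 0.85)/(1.2 − 0.85) = 0.2300/0.3500 = 0.6571
Terminal stock prices: S_uu = 129.6, S_ud = 91.8, S_dd = 65.02
Terminal payoffs (S − K): max(24.6, 0) = 24.6, max(-13.2, 0) = 0, max(-39.98, 0) = 0
Node u (S = 108): continuation = 1/1.08·[0.6571·24.6000 + 0.3429·0.0000] = 14.9683; exercise value = 3.0000 ≤ continuation, so V_u = 14.9683
Node d (S = 76.5): continuation = 1/1.08·[0.6571·0.0000 + 0.3429·0.0000] = 0.0000; exercise value = 0.0000 ≤ continuation, so V_d = 0.0000
Node 0 (S = 90): continuation = 1/1.08·[0.6571·14.9683 + 0.3429·0.0000] = 9.1077; exercise value = 0.0000 ≤ continuation, so V_0 = 9.1077

9.11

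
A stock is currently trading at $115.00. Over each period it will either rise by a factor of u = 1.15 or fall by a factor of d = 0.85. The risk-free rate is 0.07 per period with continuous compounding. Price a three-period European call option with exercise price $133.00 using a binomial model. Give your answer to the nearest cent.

$13.86

Risk-neutral probability p = (e^0.07 − 0.85)/(1.15 − 0.85) = 0.2225/0.3000 = 0.7417
Terminal stock prices: S_uuu = 174.9, S_uud = 129.3, S_udd = 95.55, S_ddd = 70.62
Terminal payoffs (S − K): max(41.9, 0) = 41.9, max(-3.726, 0) = 0, max(-37.45, 0) = 0, max(-62.38, 0) = 0
Node uu (S = 152.1): V_uu = e^(−0.07)·[0.7417·41.9006 + 0.2583·0.0000] = 28.9764
Node ud (S = 112.4): V_ud = e^(−0.07)·[0.7417·0.0000 + 0.2583·0.0000] = 0.0000
Node dd (S = 83.09): V_dd = e^(−0.07)·[0.7417·0.0000 + 0.2583·0.0000] = 0.0000
Node u (S = 132.2): V_u = e^(−0.07)·[0.7417·28.9764 + 0.2583·0.0000] = 20.0387
Node d (S = 97.75): V_d = e^(−0.07)·[0.7417·0.0000 + 0.2583·0.0000] = 0.0000
Node 0 (S = 115): V_0 = e^(−0.07)·[0.7417·20.0387 + 0.2583·0.0000] = 13.8578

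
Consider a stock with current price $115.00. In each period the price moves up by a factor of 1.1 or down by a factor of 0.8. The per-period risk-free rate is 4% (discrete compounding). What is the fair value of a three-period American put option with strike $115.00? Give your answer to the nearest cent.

$6.88

Risk-neutral probability p = (1 + 0.04 − 0.8)/(1.1 − 0.8) = 0.2400/0.3000 = 0.8000
Terminal stock prices: S_uuu = 153.1, S_uud = 111.3, S_udd = 80.96, S_ddd = 58.88
Terminal payoffs (K − S): max(-38.07, 0) = 0, max(3.68, 0) = 3.68, max(34.04, 0) = 34.04, max(56.12, 0) = 56.12
Node uu (S = 139.2): continuation = 1/1.04·[0.8000·0.0000 + 0.2000·3.6800] = 0.7077; exercise value = 0.0000 ≤ continuation, so V_uu = 0.7077
Node ud (S = 101.2): continuation = 1/1.04·[0.8000·3.6800 + 0.2000·34.0400] = 9.3769; exercise value = 13.8000 > continuation, so V_ud = 13.8000 (exercise)
Node dd (S = 73.6): continuation = 1/1.04·[0.8000·34.0400 + 0.2000·56.1200] = 36.9769; exercise value = 41.4000 > continuation, so V_dd = 41.4000 (exercise)
Node u (S = 126.5): continuation = 1/1.04·[0.8000·0.7077 + 0.2000·13.8000] = 3.1982; exercise value = 0.0000 ≤ continuation, so V_u = 3.1982
Node d (S = 92): continuation = 1/1.04·[0.8000·13.8000 + 0.2000·41.4000] = 18.5769; exercise value = 23.0000 > continuation, so V_d = 23.0000 (exercise)
Node 0 (S = 115): continuation = 1/1.04·[0.8000·3.1982 + 0.2000·23.0000] = 6.8832; exercise value = 0.0000 ≤ continuation, so V_0 = 6.8832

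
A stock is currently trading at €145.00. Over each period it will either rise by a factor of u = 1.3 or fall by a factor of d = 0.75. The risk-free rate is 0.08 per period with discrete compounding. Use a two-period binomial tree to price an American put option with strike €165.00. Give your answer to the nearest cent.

Risk-neutral probability p = (1 + 0.08 − 0.75)/(1.3 − 0.75) = 0.3300/0.5500 = 0.6000
Terminal stock prices: S_uu = 245.1, S_ud = 141.4, S_dd = 81.56
Terminal payoffs (K − S): max(-80.05, 0) = 0, max(23.62, 0) = 23.62, max(83.44, 0) = 83.44
Node u (S = 188.5): continuation = 1/1.08·[0.6000·0.0000 + 0.4000·23.6250] = 8.7500; exercise value = 0.0000 ≤ continuation, so V_u = 8.7500
Node d (S = 108.8): continuation = 1/1.08·[0.6000·23.6250 + 0.4000·83.4375] = 44.0278; exercise value = 56.2500 > continuation, so V_d = 56.2500 (exercise)
Node 0 (S = 145): continuation = 1/1.08·[0.6000·8.7500 + 0.4000·56.2500] = 25.6944; exercise value = 20.0000 ≤ continuation, so V_0 = 25.6944

€25.69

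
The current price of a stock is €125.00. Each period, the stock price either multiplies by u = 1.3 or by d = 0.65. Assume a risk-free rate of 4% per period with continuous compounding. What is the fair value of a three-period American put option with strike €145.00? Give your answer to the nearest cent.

Risk-neutral probability p = (e^0.04 − 0.65)/(1.3 − 0.65) = 0.3908/0.6500 = 0.6012
Terminal stock prices: S_uuu = 274.6, S_uud = 137.3, S_udd = 68.66, S_ddd = 34.33
Terminal payoffs (K − S): max(-129.6, 0) = 0, max(7.687, 0) = 7.687, max(76.34, 0) = 76.34, max(110.7, 0) = 110.7
Node uu (S = 211.3): continuation = e^(−0.04)·[0.6012·0.0000 + 0.3988·7.6875] = 2.9452; exercise value = 0.0000 ≤ continuation, so V_uu = 2.9452
Node ud (S = 105.6): continuation = e^(−0.04)·[0.6012·7.6875 + 0.3988·76.3438] = 33.6895; exercise value = 39.3750 > continuation, so V_ud = 39.3750 (exercise)
Node dd (S = 52.81): continuation = e^(−0.04)·[0.6012·76.3438 + 0.3988·110.6719] = 86.5020; exercise value = 92.1875 > continuation, so V_dd = 92.1875 (exercise)
Node u (S = 162.5): continuation = e^(−0.04)·[0.6012·2.9452 + 0.3988·39.3750] = 16.7866; exercise value = 0.0000 ≤ continuation, so V_u = 16.7866
Node d (S = 81.25): continuation = e^(−0.04)·[0.6012·39.3750 + 0.3988·92.1875] = 58.0645; exercise value = 63.7500 > continuation, so V_d = 63.7500 (exercise)
Node 0 (S = 125): continuation = e^(−0.04)·[0.6012·16.7866 + 0.3988·63.7500] = 34.1209; exercise value = 20.0000 ≤ continuation, so V_0 = 34.1209

€34.12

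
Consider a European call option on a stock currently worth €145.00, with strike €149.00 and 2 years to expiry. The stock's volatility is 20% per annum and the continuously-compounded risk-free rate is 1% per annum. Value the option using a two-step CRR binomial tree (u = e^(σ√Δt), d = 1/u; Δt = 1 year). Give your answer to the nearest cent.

CRR parameters: u = e^(σ√Δt) = e^(0.2·√1) = 1.2214, d = 1/u = 0.8187
Per-period rate: rΔt = 0.01·1 = 0.01, so R = e^0.01 = 1.0101
Risk-neutral probability p = (e^0.01 − 0.8187)/(1.2214 − 0.8187) = 0.1913/0.4027 = 0.4751
Terminal stock prices: S_uu = 216.3, S_ud = 145, S_dd = 97.2
Terminal payoffs (S − K): max(67.31, 0) = 67.31, max(-4, 0) = 0, max(-51.8, 0) = 0
Node u (S = 177.1): V_u = e^(−0.01)·[0.4751·67.3146 + 0.5249·0.0000] = 31.6646
Node d (S = 118.7): V_d = e^(−0.01)·[0.4751·0.0000 + 0.5249·0.0000] = 0.0000
Node 0 (S = 145): V_0 = e^(−0.01)·[0.4751·31.6646 + 0.5249·0.0000] = 14.8949

€14.89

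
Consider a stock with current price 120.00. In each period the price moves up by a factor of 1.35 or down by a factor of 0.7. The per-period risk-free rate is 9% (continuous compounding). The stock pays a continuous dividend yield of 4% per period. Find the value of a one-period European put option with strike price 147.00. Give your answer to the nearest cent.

26.46

Per-period risk-free factor R = e^0.09 = 1.0942; dividend-adjusted growth = e^(0.09−0.04) = 1.0513.
Risk-neutral probability p = (1.0513 − 0.7)/(1.35 − 0.7) = 0.3513/0.6500 = 0.5404
Terminal stock prices: S_u = 162, S_d = 84
Terminal payoffs (K − S): max(-15, 0) = 0, max(63, 0) = 63
Node 0 (S = 120): V_0 = e^(−0.09)·[0.5404·0.0000 + 0.4596·63.0000] = 26.4617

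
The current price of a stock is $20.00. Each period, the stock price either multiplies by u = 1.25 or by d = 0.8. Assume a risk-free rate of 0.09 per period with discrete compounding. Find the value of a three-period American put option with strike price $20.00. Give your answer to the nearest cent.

$1.56

Risk-neutral probability p = (1 + 0.09 − 0.8)/(1.25 − 0.8) = 0.2900/0.4500 = 0.6444
Terminal stock prices: S_uuu = 39.06, S_uud = 25, S_udd = 16, S_ddd = 10.24
Terminal payoffs (K − S): max(-19.06, 0) = 0, max(-5, 0) = 0, max(4, 0) = 4, max(9.76, 0) = 9.76
Node uu (S = 31.25): continuation = 1/1.09·[0.6444·0.0000 + 0.3556·0.0000] = 0.0000; exercise value = 0.0000 ≤ continuation, so V_uu = 0.0000
Node ud (S = 20): continuation = 1/1.09·[0.6444·0.0000 + 0.3556·4.0000] = 1.3048; exercise value = 0.0000 ≤ continuation, so V_ud = 1.3048
Node dd (S = 12.8): continuation = 1/1.09·[0.6444·4.0000 + 0.3556·9.7600] = 5.5486; exercise value = 7.2000 > continuation, so V_dd = 7.2000 (exercise)
Node u (S = 25): continuation = 1/1.09·[0.6444·0.0000 + 0.3556·1.3048] = 0.4256; exercise value = 0.0000 ≤ continuation, so V_u = 0.4256
Node d (S = 16): continuation = 1/1.09·[0.6444·1.3048 + 0.3556·7.2000] = 3.1201; exercise value = 4.0000 > continuation, so V_d = 4.0000 (exercise)
Node 0 (S = 20): continuation = 1/1.09·[0.6444·0.4256 + 0.3556·4.0000] = 1.5564; exercise value = 0.0000 ≤ continuation, so V_0 = 1.5564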